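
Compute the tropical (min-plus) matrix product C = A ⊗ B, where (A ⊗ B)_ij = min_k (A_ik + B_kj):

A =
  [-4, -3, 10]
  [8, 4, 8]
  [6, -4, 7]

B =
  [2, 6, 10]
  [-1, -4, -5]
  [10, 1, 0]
A ⊗ B =
  [-4, -7, -8]
  [3, 0, -1]
  [-5, -8, -9]

Apply the min-plus product entry-by-entry:
  C[0][0] = min over k of (A[0][0] + B[0][0] = -4 + 2 = -2, A[0][1] + B[1][0] = -3 + -1 = -4, A[0][2] + B[2][0] = 10 + 10 = 20) = -4 (attained at k = 1)
  C[0][1] = min over k of (A[0][0] + B[0][1] = -4 + 6 = 2, A[0][1] + B[1][1] = -3 + -4 = -7, A[0][2] + B[2][1] = 10 + 1 = 11) = -7 (attained at k = 1)
  C[0][2] = min over k of (A[0][0] + B[0][2] = -4 + 10 = 6, A[0][1] + B[1][2] = -3 + -5 = -8, A[0][2] + B[2][2] = 10 + 0 = 10) = -8 (attained at k = 1)
  C[1][0] = min over k of (A[1][0] + B[0][0] = 8 + 2 = 10, A[1][1] + B[1][0] = 4 + -1 = 3, A[1][2] + B[2][0] = 8 + 10 = 18) = 3 (attained at k = 1)
  C[1][1] = min over k of (A[1][0] + B[0][1] = 8 + 6 = 14, A[1][1] + B[1][1] = 4 + -4 = 0, A[1][2] + B[2][1] = 8 + 1 = 9) = 0 (attained at k = 1)
  C[1][2] = min over k of (A[1][0] + B[0][2] = 8 + 10 = 18, A[1][1] + B[1][2] = 4 + -5 = -1, A[1][2] + B[2][2] = 8 + 0 = 8) = -1 (attained at k = 1)
  C[2][0] = min over k of (A[2][0] + B[0][0] = 6 + 2 = 8, A[2][1] + B[1][0] = -4 + -1 = -5, A[2][2] + B[2][0] = 7 + 10 = 17) = -5 (attained at k = 1)
  C[2][1] = min over k of (A[2][0] + B[0][1] = 6 + 6 = 12, A[2][1] + B[1][1] = -4 + -4 = -8, A[2][2] + B[2][1] = 7 + 1 = 8) = -8 (attained at k = 1)
  C[2][2] = min over k of (A[2][0] + B[0][2] = 6 + 10 = 16, A[2][1] + B[1][2] = -4 + -5 = -9, A[2][2] + B[2][2] = 7 + 0 = 7) = -9 (attained at k = 1)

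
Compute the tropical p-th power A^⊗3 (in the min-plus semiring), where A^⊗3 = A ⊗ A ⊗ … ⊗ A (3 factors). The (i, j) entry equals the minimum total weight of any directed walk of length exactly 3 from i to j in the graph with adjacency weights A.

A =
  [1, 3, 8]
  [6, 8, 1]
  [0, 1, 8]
A^⊗3 =
  [3, 5, 5]
  [2, 4, 3]
  [2, 3, 4]

Each entry (A^⊗3)_ij equals the minimum over all length-3 walks i = v_0 → v_1 → … → v_3 = j of Σ_t A[v_t][v_{t+1}]. For example, for (i, j) = (0, 2) we minimise over 9 possible intermediate vertex sequences; the minimum is 5, attained along the walk 0 → 0 → 1 → 2.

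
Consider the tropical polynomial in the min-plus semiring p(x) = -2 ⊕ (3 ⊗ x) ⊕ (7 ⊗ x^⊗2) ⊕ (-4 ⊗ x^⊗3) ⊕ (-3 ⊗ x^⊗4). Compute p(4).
p(4) = -2

A tropical monomial a ⊗ x^⊗i evaluates to a + i · x. Evaluating each term at x = 4:
  Term 0 contributes -2 + 0 · 4 = -2
  Term 1 contributes 3 + 1 · 4 = 7
  Term 2 contributes 7 + 2 · 4 = 15
  Term 3 contributes -4 + 3 · 4 = 8
  Term 4 contributes -3 + 4 · 4 = 13
p(4) = ⊕ of these = min[-2, 7, 15, 8, 13] = -2.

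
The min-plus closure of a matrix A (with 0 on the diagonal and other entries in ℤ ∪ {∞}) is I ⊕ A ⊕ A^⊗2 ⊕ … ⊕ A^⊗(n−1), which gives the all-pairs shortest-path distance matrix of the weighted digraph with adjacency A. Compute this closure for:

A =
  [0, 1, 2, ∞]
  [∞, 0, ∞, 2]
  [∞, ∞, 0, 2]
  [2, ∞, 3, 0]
Closure =
  [0, 1, 2, 3]
  [4, 0, 5, 2]
  [4, 5, 0, 2]
  [2, 3, 3, 0]

This is the Floyd-Warshall all-pairs shortest-path computation. For each intermediate vertex k = 0, 1, …, 3, update dist[i][j] ← min(dist[i][j], dist[i][k] + dist[k][j]). The final matrix gives, for each (i, j), the minimum total weight of any directed path from i to j (possibly empty when i = j).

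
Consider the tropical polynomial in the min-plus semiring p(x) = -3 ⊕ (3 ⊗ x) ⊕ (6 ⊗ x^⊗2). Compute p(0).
p(0) = -3

A tropical monomial a ⊗ x^⊗i evaluates to a + i · x. Evaluating each term at x = 0:
  Term 0 contributes -3 + 0 · 0 = -3
  Term 1 contributes 3 + 1 · 0 = 3
  Term 2 contributes 6 + 2 · 0 = 6
p(0) = ⊕ of these = min[-3, 3, 6] = -3.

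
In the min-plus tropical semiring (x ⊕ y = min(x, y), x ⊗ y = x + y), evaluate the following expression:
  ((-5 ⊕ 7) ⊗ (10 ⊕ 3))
((-5 ⊕ 7) ⊗ (10 ⊕ 3)) = -2

Expand innermost to outermost. Recall ⊕ takes the minimum of its arguments and ⊗ takes their sum. Working out the expression ((-5 ⊕ 7) ⊗ (10 ⊕ 3)) gives -2.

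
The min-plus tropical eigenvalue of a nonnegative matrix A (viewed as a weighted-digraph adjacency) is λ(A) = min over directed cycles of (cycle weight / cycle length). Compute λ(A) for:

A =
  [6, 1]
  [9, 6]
λ(A) = 5

Enumerate directed cycles and compute their means (weight / length). Sample:
  cycle 0 → 0: weight = 6, length = 1, mean = 6/1 ≈ 6.000
  cycle 1 → 1: weight = 6, length = 1, mean = 6/1 ≈ 6.000
  cycle 0 → 1 → 0: weight = 10, length = 2, mean = 10/2 ≈ 5.000
  cycle 1 → 0 → 1: weight = 10, length = 2, mean = 10/2 ≈ 5.000
Minimum mean = 5.000, attained e.g. along the cycle 0 → 1 → 0 with weight 10 and length 2. So λ(A) = 10/2 = 5.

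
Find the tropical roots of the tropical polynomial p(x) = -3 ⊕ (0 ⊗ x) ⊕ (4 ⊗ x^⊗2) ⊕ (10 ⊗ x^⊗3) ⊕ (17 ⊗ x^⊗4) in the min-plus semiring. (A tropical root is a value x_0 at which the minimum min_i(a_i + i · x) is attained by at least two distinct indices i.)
Roots: {-7, -6, -4, -3}

Each tropical root is a break point of the lower envelope of the lines y = a_i + i · x (there are 5 lines, with slopes 0, 1, ..., 4). Only the lines that attain the minimum somewhere contribute to roots; other lines are dominated. Here the surviving (envelope) indices are i = 4, i = 3, i = 2, i = 1, i = 0.
Intersections between consecutive envelope lines give the roots: for adjacent envelope indices i < j the intersection is x = (a_i − a_j) / (j − i). Reading off the sorted break points: {-7, -6, -4, -3}.
Verification: at each break x_0, at least two indices attain the minimum of min_i(a_i + i · x_0).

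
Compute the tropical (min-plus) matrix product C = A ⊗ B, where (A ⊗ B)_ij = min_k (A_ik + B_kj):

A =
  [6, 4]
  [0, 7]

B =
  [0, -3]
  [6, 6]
A ⊗ B =
  [6, 3]
  [0, -3]

Apply the min-plus product entry-by-entry:
  C[0][0] = min over k of (A[0][0] + B[0][0] = 6 + 0 = 6, A[0][1] + B[1][0] = 4 + 6 = 10) = 6 (attained at k = 0)
  C[0][1] = min over k of (A[0][0] + B[0][1] = 6 + -3 = 3, A[0][1] + B[1][1] = 4 + 6 = 10) = 3 (attained at k = 0)
  C[1][0] = min over k of (A[1][0] + B[0][0] = 0 + 0 = 0, A[1][1] + B[1][0] = 7 + 6 = 13) = 0 (attained at k = 0)
  C[1][1] = min over k of (A[1][0] + B[0][1] = 0 + -3 = -3, A[1][1] + B[1][1] = 7 + 6 = 13) = -3 (attained at k = 0)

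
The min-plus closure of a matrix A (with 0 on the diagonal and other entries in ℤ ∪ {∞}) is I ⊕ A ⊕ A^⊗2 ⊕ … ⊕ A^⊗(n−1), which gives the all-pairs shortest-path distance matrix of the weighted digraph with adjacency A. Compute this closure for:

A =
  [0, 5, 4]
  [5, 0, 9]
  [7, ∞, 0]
Closure =
  [0, 5, 4]
  [5, 0, 9]
  [7, 12, 0]

This is the Floyd-Warshall all-pairs shortest-path computation. For each intermediate vertex k = 0, 1, …, 2, update dist[i][j] ← min(dist[i][j], dist[i][k] + dist[k][j]). The final matrix gives, for each (i, j), the minimum total weight of any directed path from i to j (possibly empty when i = j).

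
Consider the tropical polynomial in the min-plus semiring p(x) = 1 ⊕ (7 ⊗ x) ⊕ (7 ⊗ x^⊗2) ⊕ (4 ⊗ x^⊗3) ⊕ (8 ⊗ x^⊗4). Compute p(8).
p(8) = 1

A tropical monomial a ⊗ x^⊗i evaluates to a + i · x. Evaluating each term at x = 8:
  Term 0 contributes 1 + 0 · 8 = 1
  Term 1 contributes 7 + 1 · 8 = 15
  Term 2 contributes 7 + 2 · 8 = 23
  Term 3 contributes 4 + 3 · 8 = 28
  Term 4 contributes 8 + 4 · 8 = 40
p(8) = ⊕ of these = min[1, 15, 23, 28, 40] = 1.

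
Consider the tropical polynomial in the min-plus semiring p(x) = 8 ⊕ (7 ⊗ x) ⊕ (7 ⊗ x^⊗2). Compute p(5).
p(5) = 8

A tropical monomial a ⊗ x^⊗i evaluates to a + i · x. Evaluating each term at x = 5:
  Term 0 contributes 8 + 0 · 5 = 8
  Term 1 contributes 7 + 1 · 5 = 12
  Term 2 contributes 7 + 2 · 5 = 17
p(5) = ⊕ of these = min[8, 12, 17] = 8.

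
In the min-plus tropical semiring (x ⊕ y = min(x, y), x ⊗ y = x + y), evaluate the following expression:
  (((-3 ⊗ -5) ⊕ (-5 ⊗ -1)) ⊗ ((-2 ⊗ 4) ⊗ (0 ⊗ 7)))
(((-3 ⊗ -5) ⊕ (-5 ⊗ -1)) ⊗ ((-2 ⊗ 4) ⊗ (0 ⊗ 7))) = 1

Expand innermost to outermost. Recall ⊕ takes the minimum of its arguments and ⊗ takes their sum. Working out the expression (((-3 ⊗ -5) ⊕ (-5 ⊗ -1)) ⊗ ((-2 ⊗ 4) ⊗ (0 ⊗ 7))) gives 1.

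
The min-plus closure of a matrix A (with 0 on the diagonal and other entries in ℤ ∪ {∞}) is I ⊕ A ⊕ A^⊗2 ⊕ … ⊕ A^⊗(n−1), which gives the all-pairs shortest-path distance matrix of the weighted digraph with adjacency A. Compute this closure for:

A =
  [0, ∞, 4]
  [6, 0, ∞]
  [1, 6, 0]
Closure =
  [0, 10, 4]
  [6, 0, 10]
  [1, 6, 0]

This is the Floyd-Warshall all-pairs shortest-path computation. For each intermediate vertex k = 0, 1, …, 2, update dist[i][j] ← min(dist[i][j], dist[i][k] + dist[k][j]). The final matrix gives, for each (i, j), the minimum total weight of any directed path from i to j (possibly empty when i = j).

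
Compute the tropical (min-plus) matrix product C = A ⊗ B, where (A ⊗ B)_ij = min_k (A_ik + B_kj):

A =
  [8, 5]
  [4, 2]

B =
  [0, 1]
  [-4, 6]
A ⊗ B =
  [1, 9]
  [-2, 5]

Apply the min-plus product entry-by-entry:
  C[0][0] = min over k of (A[0][0] + B[0][0] = 8 + 0 = 8, A[0][1] + B[1][0] = 5 + -4 = 1) = 1 (attained at k = 1)
  C[0][1] = min over k of (A[0][0] + B[0][1] = 8 + 1 = 9, A[0][1] + B[1][1] = 5 + 6 = 11) = 9 (attained at k = 0)
  C[1][0] = min over k of (A[1][0] + B[0][0] = 4 + 0 = 4, A[1][1] + B[1][0] = 2 + -4 = -2) = -2 (attained at k = 1)
  C[1][1] = min over k of (A[1][0] + B[0][1] = 4 + 1 = 5, A[1][1] + B[1][1] = 2 + 6 = 8) = 5 (attained at k = 0)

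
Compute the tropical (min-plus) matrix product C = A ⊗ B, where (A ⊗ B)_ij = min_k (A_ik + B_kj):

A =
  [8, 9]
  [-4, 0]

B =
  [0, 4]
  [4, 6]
A ⊗ B =
  [8, 12]
  [-4, 0]

Apply the min-plus product entry-by-entry:
  C[0][0] = min over k of (A[0][0] + B[0][0] = 8 + 0 = 8, A[0][1] + B[1][0] = 9 + 4 = 13) = 8 (attained at k = 0)
  C[0][1] = min over k of (A[0][0] + B[0][1] = 8 + 4 = 12, A[0][1] + B[1][1] = 9 + 6 = 15) = 12 (attained at k = 0)
  C[1][0] = min over k of (A[1][0] + B[0][0] = -4 + 0 = -4, A[1][1] + B[1][0] = 0 + 4 = 4) = -4 (attained at k = 0)
  C[1][1] = min over k of (A[1][0] + B[0][1] = -4 + 4 = 0, A[1][1] + B[1][1] = 0 + 6 = 6) = 0 (attained at k = 0)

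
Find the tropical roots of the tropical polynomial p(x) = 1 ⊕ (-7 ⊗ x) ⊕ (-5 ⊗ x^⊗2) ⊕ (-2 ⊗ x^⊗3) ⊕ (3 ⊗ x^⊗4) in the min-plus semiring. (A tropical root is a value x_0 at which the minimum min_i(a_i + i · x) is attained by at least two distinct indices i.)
Roots: {-5, -3, -2, 8}

Each tropical root is a break point of the lower envelope of the lines y = a_i + i · x (there are 5 lines, with slopes 0, 1, ..., 4). Only the lines that attain the minimum somewhere contribute to roots; other lines are dominated. Here the surviving (envelope) indices are i = 4, i = 3, i = 2, i = 1, i = 0.
Intersections between consecutive envelope lines give the roots: for adjacent envelope indices i < j the intersection is x = (a_i − a_j) / (j − i). Reading off the sorted break points: {-5, -3, -2, 8}.
Verification: at each break x_0, at least two indices attain the minimum of min_i(a_i + i · x_0).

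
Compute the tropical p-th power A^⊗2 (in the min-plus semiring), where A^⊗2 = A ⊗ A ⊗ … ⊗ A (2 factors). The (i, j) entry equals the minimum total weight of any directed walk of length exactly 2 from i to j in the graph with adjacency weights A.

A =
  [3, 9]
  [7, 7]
A^⊗2 =
  [6, 12]
  [10, 14]

Each entry (A^⊗2)_ij equals the minimum over all length-2 walks i = v_0 → v_1 → … → v_2 = j of Σ_t A[v_t][v_{t+1}]. For example, for (i, j) = (0, 1) we minimise over 2 possible intermediate vertex sequences; the minimum is 12, attained along the walk 0 → 0 → 1.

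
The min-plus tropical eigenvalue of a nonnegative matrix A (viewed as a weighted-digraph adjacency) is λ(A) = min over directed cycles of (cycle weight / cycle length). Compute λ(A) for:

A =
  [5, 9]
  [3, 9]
λ(A) = 5

Enumerate directed cycles and compute their means (weight / length). Sample:
  cycle 0 → 0: weight = 5, length = 1, mean = 5/1 ≈ 5.000
  cycle 1 → 1: weight = 9, length = 1, mean = 9/1 ≈ 9.000
  cycle 0 → 1 → 0: weight = 12, length = 2, mean = 12/2 ≈ 6.000
  cycle 1 → 0 → 1: weight = 12, length = 2, mean = 12/2 ≈ 6.000
Minimum mean = 5.000, attained e.g. along the cycle 0 → 0 with weight 5 and length 1. So λ(A) = 5/1 = 5.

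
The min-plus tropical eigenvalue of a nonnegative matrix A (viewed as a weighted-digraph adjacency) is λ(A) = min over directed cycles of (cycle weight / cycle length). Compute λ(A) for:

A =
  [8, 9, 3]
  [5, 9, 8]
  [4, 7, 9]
λ(A) = 7/2

Enumerate directed cycles and compute their means (weight / length). Sample:
  cycle 0 → 0: weight = 8, length = 1, mean = 8/1 ≈ 8.000
  cycle 1 → 1: weight = 9, length = 1, mean = 9/1 ≈ 9.000
  cycle 2 → 2: weight = 9, length = 1, mean = 9/1 ≈ 9.000
  cycle 0 → 1 → 0: weight = 14, length = 2, mean = 14/2 ≈ 7.000
  cycle 0 → 2 → 0: weight = 7, length = 2, mean = 7/2 ≈ 3.500
  cycle 1 → 0 → 1: weight = 14, length = 2, mean = 14/2 ≈ 7.000
Minimum mean = 3.500, attained e.g. along the cycle 0 → 2 → 0 with weight 7 and length 2. So λ(A) = 7/2 = 7/2.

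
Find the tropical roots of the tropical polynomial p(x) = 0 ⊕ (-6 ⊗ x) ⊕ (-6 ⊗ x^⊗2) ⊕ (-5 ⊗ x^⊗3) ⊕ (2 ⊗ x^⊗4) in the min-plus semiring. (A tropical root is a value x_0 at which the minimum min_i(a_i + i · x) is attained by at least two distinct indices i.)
Roots: {-7, -1, 0, 6}

Each tropical root is a break point of the lower envelope of the lines y = a_i + i · x (there are 5 lines, with slopes 0, 1, ..., 4). Only the lines that attain the minimum somewhere contribute to roots; other lines are dominated. Here the surviving (envelope) indices are i = 4, i = 3, i = 2, i = 1, i = 0.
Intersections between consecutive envelope lines give the roots: for adjacent envelope indices i < j the intersection is x = (a_i − a_j) / (j − i). Reading off the sorted break points: {-7, -1, 0, 6}.
Verification: at each break x_0, at least two indices attain the minimum of min_i(a_i + i · x_0).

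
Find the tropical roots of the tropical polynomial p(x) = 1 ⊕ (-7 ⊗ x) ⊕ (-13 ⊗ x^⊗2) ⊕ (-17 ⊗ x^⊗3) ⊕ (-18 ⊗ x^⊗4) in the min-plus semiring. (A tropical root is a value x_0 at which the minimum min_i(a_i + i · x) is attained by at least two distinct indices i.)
Roots: {1, 4, 6, 8}

Each tropical root is a break point of the lower envelope of the lines y = a_i + i · x (there are 5 lines, with slopes 0, 1, ..., 4). Only the lines that attain the minimum somewhere contribute to roots; other lines are dominated. Here the surviving (envelope) indices are i = 4, i = 3, i = 2, i = 1, i = 0.
Intersections between consecutive envelope lines give the roots: for adjacent envelope indices i < j the intersection is x = (a_i − a_j) / (j − i). Reading off the sorted break points: {1, 4, 6, 8}.
Verification: at each break x_0, at least two indices attain the minimum of min_i(a_i + i · x_0).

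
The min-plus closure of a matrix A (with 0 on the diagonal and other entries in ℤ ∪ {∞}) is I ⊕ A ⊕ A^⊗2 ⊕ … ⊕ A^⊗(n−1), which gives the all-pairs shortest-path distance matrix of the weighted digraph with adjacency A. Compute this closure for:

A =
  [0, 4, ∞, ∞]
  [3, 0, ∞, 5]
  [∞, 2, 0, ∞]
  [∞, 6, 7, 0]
Closure =
  [0, 4, 16, 9]
  [3, 0, 12, 5]
  [5, 2, 0, 7]
  [9, 6, 7, 0]

This is the Floyd-Warshall all-pairs shortest-path computation. For each intermediate vertex k = 0, 1, …, 3, update dist[i][j] ← min(dist[i][j], dist[i][k] + dist[k][j]). The final matrix gives, for each (i, j), the minimum total weight of any directed path from i to j (possibly empty when i = j).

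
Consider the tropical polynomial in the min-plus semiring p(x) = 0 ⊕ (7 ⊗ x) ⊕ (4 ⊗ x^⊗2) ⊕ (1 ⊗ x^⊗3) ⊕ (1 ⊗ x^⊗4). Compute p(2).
p(2) = 0

A tropical monomial a ⊗ x^⊗i evaluates to a + i · x. Evaluating each term at x = 2:
  Term 0 contributes 0 + 0 · 2 = 0
  Term 1 contributes 7 + 1 · 2 = 9
  Term 2 contributes 4 + 2 · 2 = 8
  Term 3 contributes 1 + 3 · 2 = 7
  Term 4 contributes 1 + 4 · 2 = 9
p(2) = ⊕ of these = min[0, 9, 8, 7, 9] = 0.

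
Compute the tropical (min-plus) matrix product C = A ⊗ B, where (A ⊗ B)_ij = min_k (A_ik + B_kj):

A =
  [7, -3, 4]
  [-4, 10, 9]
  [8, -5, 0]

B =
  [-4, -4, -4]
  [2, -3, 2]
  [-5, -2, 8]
A ⊗ B =
  [-1, -6, -1]
  [-8, -8, -8]
  [-5, -8, -3]

Apply the min-plus product entry-by-entry:
  C[0][0] = min over k of (A[0][0] + B[0][0] = 7 + -4 = 3, A[0][1] + B[1][0] = -3 + 2 = -1, A[0][2] + B[2][0] = 4 + -5 = -1) = -1 (attained at k = 1)
  C[0][1] = min over k of (A[0][0] + B[0][1] = 7 + -4 = 3, A[0][1] + B[1][1] = -3 + -3 = -6, A[0][2] + B[2][1] = 4 + -2 = 2) = -6 (attained at k = 1)
  C[0][2] = min over k of (A[0][0] + B[0][2] = 7 + -4 = 3, A[0][1] + B[1][2] = -3 + 2 = -1, A[0][2] + B[2][2] = 4 + 8 = 12) = -1 (attained at k = 1)
  C[1][0] = min over k of (A[1][0] + B[0][0] = -4 + -4 = -8, A[1][1] + B[1][0] = 10 + 2 = 12, A[1][2] + B[2][0] = 9 + -5 = 4) = -8 (attained at k = 0)
  C[1][1] = min over k of (A[1][0] + B[0][1] = -4 + -4 = -8, A[1][1] + B[1][1] = 10 + -3 = 7, A[1][2] + B[2][1] = 9 + -2 = 7) = -8 (attained at k = 0)
  C[1][2] = min over k of (A[1][0] + B[0][2] = -4 + -4 = -8, A[1][1] + B[1][2] = 10 + 2 = 12, A[1][2] + B[2][2] = 9 + 8 = 17) = -8 (attained at k = 0)
  C[2][0] = min over k of (A[2][0] + B[0][0] = 8 + -4 = 4, A[2][1] + B[1][0] = -5 + 2 = -3, A[2][2] + B[2][0] = 0 + -5 = -5) = -5 (attained at k = 2)
  C[2][1] = min over k of (A[2][0] + B[0][1] = 8 + -4 = 4, A[2][1] + B[1][1] = -5 + -3 = -8, A[2][2] + B[2][1] = 0 + -2 = -2) = -8 (attained at k = 1)
  C[2][2] = min over k of (A[2][0] + B[0][2] = 8 + -4 = 4, A[2][1] + B[1][2] = -5 + 2 = -3, A[2][2] + B[2][2] = 0 + 8 = 8) = -3 (attained at k = 1)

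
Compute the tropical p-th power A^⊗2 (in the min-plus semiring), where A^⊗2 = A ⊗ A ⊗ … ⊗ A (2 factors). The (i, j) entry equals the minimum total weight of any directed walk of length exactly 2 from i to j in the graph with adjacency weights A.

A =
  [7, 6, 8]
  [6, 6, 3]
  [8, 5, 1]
A^⊗2 =
  [12, 12, 9]
  [11, 8, 4]
  [9, 6, 2]

Each entry (A^⊗2)_ij equals the minimum over all length-2 walks i = v_0 → v_1 → … → v_2 = j of Σ_t A[v_t][v_{t+1}]. For example, for (i, j) = (0, 2) we minimise over 3 possible intermediate vertex sequences; the minimum is 9, attained along the walk 0 → 1 → 2.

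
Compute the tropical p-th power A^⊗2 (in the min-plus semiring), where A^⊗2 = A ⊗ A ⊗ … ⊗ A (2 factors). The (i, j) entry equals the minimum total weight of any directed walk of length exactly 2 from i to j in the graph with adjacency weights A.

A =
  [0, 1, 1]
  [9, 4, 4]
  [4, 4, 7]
A^⊗2 =
  [0, 1, 1]
  [8, 8, 8]
  [4, 5, 5]

Each entry (A^⊗2)_ij equals the minimum over all length-2 walks i = v_0 → v_1 → … → v_2 = j of Σ_t A[v_t][v_{t+1}]. For example, for (i, j) = (0, 2) we minimise over 3 possible intermediate vertex sequences; the minimum is 1, attained along the walk 0 → 0 → 2.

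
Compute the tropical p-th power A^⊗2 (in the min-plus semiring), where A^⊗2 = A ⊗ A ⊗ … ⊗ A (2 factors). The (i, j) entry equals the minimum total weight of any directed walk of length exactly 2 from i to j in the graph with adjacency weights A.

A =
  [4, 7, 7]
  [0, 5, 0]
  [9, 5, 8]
A^⊗2 =
  [7, 11, 7]
  [4, 5, 5]
  [5, 10, 5]

Each entry (A^⊗2)_ij equals the minimum over all length-2 walks i = v_0 → v_1 → … → v_2 = j of Σ_t A[v_t][v_{t+1}]. For example, for (i, j) = (0, 2) we minimise over 3 possible intermediate vertex sequences; the minimum is 7, attained along the walk 0 → 1 → 2.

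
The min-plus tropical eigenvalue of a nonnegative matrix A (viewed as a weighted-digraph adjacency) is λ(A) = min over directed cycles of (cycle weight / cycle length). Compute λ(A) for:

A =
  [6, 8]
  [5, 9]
λ(A) = 6

Enumerate directed cycles and compute their means (weight / length). Sample:
  cycle 0 → 0: weight = 6, length = 1, mean = 6/1 ≈ 6.000
  cycle 1 → 1: weight = 9, length = 1, mean = 9/1 ≈ 9.000
  cycle 0 → 1 → 0: weight = 13, length = 2, mean = 13/2 ≈ 6.500
  cycle 1 → 0 → 1: weight = 13, length = 2, mean = 13/2 ≈ 6.500
Minimum mean = 6.000, attained e.g. along the cycle 0 → 0 with weight 6 and length 1. So λ(A) = 6/1 = 6.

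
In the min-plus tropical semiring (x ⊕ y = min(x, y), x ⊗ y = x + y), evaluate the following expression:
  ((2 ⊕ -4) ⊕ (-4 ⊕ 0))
((2 ⊕ -4) ⊕ (-4 ⊕ 0)) = -4

Expand innermost to outermost. Recall ⊕ takes the minimum of its arguments and ⊗ takes their sum. Working out the expression ((2 ⊕ -4) ⊕ (-4 ⊕ 0)) gives -4.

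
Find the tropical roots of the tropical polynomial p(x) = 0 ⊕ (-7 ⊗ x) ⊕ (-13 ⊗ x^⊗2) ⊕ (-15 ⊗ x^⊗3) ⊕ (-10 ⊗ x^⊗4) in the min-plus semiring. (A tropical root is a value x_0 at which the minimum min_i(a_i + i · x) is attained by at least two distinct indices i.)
Roots: {-5, 2, 6, 7}

Each tropical root is a break point of the lower envelope of the lines y = a_i + i · x (there are 5 lines, with slopes 0, 1, ..., 4). Only the lines that attain the minimum somewhere contribute to roots; other lines are dominated. Here the surviving (envelope) indices are i = 4, i = 3, i = 2, i = 1, i = 0.
Intersections between consecutive envelope lines give the roots: for adjacent envelope indices i < j the intersection is x = (a_i − a_j) / (j − i). Reading off the sorted break points: {-5, 2, 6, 7}.
Verification: at each break x_0, at least two indices attain the minimum of min_i(a_i + i · x_0).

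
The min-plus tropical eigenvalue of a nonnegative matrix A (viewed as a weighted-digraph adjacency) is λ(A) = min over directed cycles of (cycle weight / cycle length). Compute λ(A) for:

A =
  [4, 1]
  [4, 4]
λ(A) = 5/2

Enumerate directed cycles and compute their means (weight / length). Sample:
  cycle 0 → 0: weight = 4, length = 1, mean = 4/1 ≈ 4.000
  cycle 1 → 1: weight = 4, length = 1, mean = 4/1 ≈ 4.000
  cycle 0 → 1 → 0: weight = 5, length = 2, mean = 5/2 ≈ 2.500
  cycle 1 → 0 → 1: weight = 5, length = 2, mean = 5/2 ≈ 2.500
Minimum mean = 2.500, attained e.g. along the cycle 0 → 1 → 0 with weight 5 and length 2. So λ(A) = 5/2 = 5/2.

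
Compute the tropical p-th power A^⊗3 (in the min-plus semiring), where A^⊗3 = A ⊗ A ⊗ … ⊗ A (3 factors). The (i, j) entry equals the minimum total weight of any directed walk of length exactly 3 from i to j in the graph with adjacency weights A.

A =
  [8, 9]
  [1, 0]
A^⊗3 =
  [10, 9]
  [1, 0]

Each entry (A^⊗3)_ij equals the minimum over all length-3 walks i = v_0 → v_1 → … → v_3 = j of Σ_t A[v_t][v_{t+1}]. For example, for (i, j) = (0, 1) we minimise over 4 possible intermediate vertex sequences; the minimum is 9, attained along the walk 0 → 1 → 1 → 1.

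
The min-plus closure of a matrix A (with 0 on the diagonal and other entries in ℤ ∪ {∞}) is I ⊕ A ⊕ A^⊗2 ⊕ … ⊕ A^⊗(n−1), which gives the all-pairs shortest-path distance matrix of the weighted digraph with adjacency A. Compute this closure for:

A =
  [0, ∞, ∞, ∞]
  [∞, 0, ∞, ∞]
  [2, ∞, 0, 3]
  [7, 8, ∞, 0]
Closure =
  [0, ∞, ∞, ∞]
  [∞, 0, ∞, ∞]
  [2, 11, 0, 3]
  [7, 8, ∞, 0]

This is the Floyd-Warshall all-pairs shortest-path computation. For each intermediate vertex k = 0, 1, …, 3, update dist[i][j] ← min(dist[i][j], dist[i][k] + dist[k][j]). The final matrix gives, for each (i, j), the minimum total weight of any directed path from i to j (possibly empty when i = j).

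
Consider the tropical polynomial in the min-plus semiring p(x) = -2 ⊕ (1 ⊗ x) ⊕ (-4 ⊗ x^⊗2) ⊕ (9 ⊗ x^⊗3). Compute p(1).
p(1) = -2

A tropical monomial a ⊗ x^⊗i evaluates to a + i · x. Evaluating each term at x = 1:
  Term 0 contributes -2 + 0 · 1 = -2
  Term 1 contributes 1 + 1 · 1 = 2
  Term 2 contributes -4 + 2 · 1 = -2
  Term 3 contributes 9 + 3 · 1 = 12
p(1) = ⊕ of these = min[-2, 2, -2, 12] = -2.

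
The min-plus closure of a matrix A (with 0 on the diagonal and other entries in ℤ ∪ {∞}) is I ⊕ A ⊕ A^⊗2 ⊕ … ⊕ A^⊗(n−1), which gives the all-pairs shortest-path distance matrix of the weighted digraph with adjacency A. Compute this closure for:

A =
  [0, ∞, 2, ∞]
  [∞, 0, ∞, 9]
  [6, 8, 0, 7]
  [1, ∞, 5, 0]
Closure =
  [0, 10, 2, 9]
  [10, 0, 12, 9]
  [6, 8, 0, 7]
  [1, 11, 3, 0]

This is the Floyd-Warshall all-pairs shortest-path computation. For each intermediate vertex k = 0, 1, …, 3, update dist[i][j] ← min(dist[i][j], dist[i][k] + dist[k][j]). The final matrix gives, for each (i, j), the minimum total weight of any directed path from i to j (possibly empty when i = j).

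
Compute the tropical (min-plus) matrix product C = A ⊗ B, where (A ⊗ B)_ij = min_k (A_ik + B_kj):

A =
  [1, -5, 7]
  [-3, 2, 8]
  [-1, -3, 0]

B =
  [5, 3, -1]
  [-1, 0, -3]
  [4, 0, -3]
A ⊗ B =
  [-6, -5, -8]
  [1, 0, -4]
  [-4, -3, -6]

Apply the min-plus product entry-by-entry:
  C[0][0] = min over k of (A[0][0] + B[0][0] = 1 + 5 = 6, A[0][1] + B[1][0] = -5 + -1 = -6, A[0][2] + B[2][0] = 7 + 4 = 11) = -6 (attained at k = 1)
  C[0][1] = min over k of (A[0][0] + B[0][1] = 1 + 3 = 4, A[0][1] + B[1][1] = -5 + 0 = -5, A[0][2] + B[2][1] = 7 + 0 = 7) = -5 (attained at k = 1)
  C[0][2] = min over k of (A[0][0] + B[0][2] = 1 + -1 = 0, A[0][1] + B[1][2] = -5 + -3 = -8, A[0][2] + B[2][2] = 7 + -3 = 4) = -8 (attained at k = 1)
  C[1][0] = min over k of (A[1][0] + B[0][0] = -3 + 5 = 2, A[1][1] + B[1][0] = 2 + -1 = 1, A[1][2] + B[2][0] = 8 + 4 = 12) = 1 (attained at k = 1)
  C[1][1] = min over k of (A[1][0] + B[0][1] = -3 + 3 = 0, A[1][1] + B[1][1] = 2 + 0 = 2, A[1][2] + B[2][1] = 8 + 0 = 8) = 0 (attained at k = 0)
  C[1][2] = min over k of (A[1][0] + B[0][2] = -3 + -1 = -4, A[1][1] + B[1][2] = 2 + -3 = -1, A[1][2] + B[2][2] = 8 + -3 = 5) = -4 (attained at k = 0)
  C[2][0] = min over k of (A[2][0] + B[0][0] = -1 + 5 = 4, A[2][1] + B[1][0] = -3 + -1 = -4, A[2][2] + B[2][0] = 0 + 4 = 4) = -4 (attained at k = 1)
  C[2][1] = min over k of (A[2][0] + B[0][1] = -1 + 3 = 2, A[2][1] + B[1][1] = -3 + 0 = -3, A[2][2] + B[2][1] = 0 + 0 = 0) = -3 (attained at k = 1)
  C[2][2] = min over k of (A[2][0] + B[0][2] = -1 + -1 = -2, A[2][1] + B[1][2] = -3 + -3 = -6, A[2][2] + B[2][2] = 0 + -3 = -3) = -6 (attained at k = 1)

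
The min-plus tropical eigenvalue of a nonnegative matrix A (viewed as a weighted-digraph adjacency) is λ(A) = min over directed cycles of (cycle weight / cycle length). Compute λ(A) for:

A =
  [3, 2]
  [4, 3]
λ(A) = 3

Enumerate directed cycles and compute their means (weight / length). Sample:
  cycle 0 → 0: weight = 3, length = 1, mean = 3/1 ≈ 3.000
  cycle 1 → 1: weight = 3, length = 1, mean = 3/1 ≈ 3.000
  cycle 0 → 1 → 0: weight = 6, length = 2, mean = 6/2 ≈ 3.000
  cycle 1 → 0 → 1: weight = 6, length = 2, mean = 6/2 ≈ 3.000
Minimum mean = 3.000, attained e.g. along the cycle 0 → 0 with weight 3 and length 1. So λ(A) = 3/1 = 3.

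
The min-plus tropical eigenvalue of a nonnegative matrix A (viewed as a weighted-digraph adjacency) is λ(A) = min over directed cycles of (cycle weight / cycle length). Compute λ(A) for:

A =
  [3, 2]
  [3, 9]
λ(A) = 5/2

Enumerate directed cycles and compute their means (weight / length). Sample:
  cycle 0 → 0: weight = 3, length = 1, mean = 3/1 ≈ 3.000
  cycle 1 → 1: weight = 9, length = 1, mean = 9/1 ≈ 9.000
  cycle 0 → 1 → 0: weight = 5, length = 2, mean = 5/2 ≈ 2.500
  cycle 1 → 0 → 1: weight = 5, length = 2, mean = 5/2 ≈ 2.500
Minimum mean = 2.500, attained e.g. along the cycle 0 → 1 → 0 with weight 5 and length 2. So λ(A) = 5/2 = 5/2.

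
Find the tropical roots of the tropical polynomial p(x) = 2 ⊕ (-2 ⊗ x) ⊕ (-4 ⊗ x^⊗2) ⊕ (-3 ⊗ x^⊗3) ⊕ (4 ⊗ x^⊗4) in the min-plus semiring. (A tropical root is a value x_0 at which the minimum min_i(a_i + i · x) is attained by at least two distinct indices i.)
Roots: {-7, -1, 2, 4}

Each tropical root is a break point of the lower envelope of the lines y = a_i + i · x (there are 5 lines, with slopes 0, 1, ..., 4). Only the lines that attain the minimum somewhere contribute to roots; other lines are dominated. Here the surviving (envelope) indices are i = 4, i = 3, i = 2, i = 1, i = 0.
Intersections between consecutive envelope lines give the roots: for adjacent envelope indices i < j the intersection is x = (a_i − a_j) / (j − i). Reading off the sorted break points: {-7, -1, 2, 4}.
Verification: at each break x_0, at least two indices attain the minimum of min_i(a_i + i · x_0).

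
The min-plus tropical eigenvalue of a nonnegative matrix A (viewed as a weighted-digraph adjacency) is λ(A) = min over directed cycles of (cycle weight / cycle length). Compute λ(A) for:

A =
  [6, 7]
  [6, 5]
λ(A) = 5

Enumerate directed cycles and compute their means (weight / length). Sample:
  cycle 0 → 0: weight = 6, length = 1, mean = 6/1 ≈ 6.000
  cycle 1 → 1: weight = 5, length = 1, mean = 5/1 ≈ 5.000
  cycle 0 → 1 → 0: weight = 13, length = 2, mean = 13/2 ≈ 6.500
  cycle 1 → 0 → 1: weight = 13, length = 2, mean = 13/2 ≈ 6.500
Minimum mean = 5.000, attained e.g. along the cycle 1 → 1 with weight 5 and length 1. So λ(A) = 5/1 = 5.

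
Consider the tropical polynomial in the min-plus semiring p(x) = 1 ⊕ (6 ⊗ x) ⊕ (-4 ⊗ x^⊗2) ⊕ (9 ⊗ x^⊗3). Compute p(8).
p(8) = 1

A tropical monomial a ⊗ x^⊗i evaluates to a + i · x. Evaluating each term at x = 8:
  Term 0 contributes 1 + 0 · 8 = 1
  Term 1 contributes 6 + 1 · 8 = 14
  Term 2 contributes -4 + 2 · 8 = 12
  Term 3 contributes 9 + 3 · 8 = 33
p(8) = ⊕ of these = min[1, 14, 12, 33] = 1.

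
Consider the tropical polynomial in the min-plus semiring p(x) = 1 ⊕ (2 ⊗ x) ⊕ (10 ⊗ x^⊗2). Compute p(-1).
p(-1) = 1

A tropical monomial a ⊗ x^⊗i evaluates to a + i · x. Evaluating each term at x = -1:
  Term 0 contributes 1 + 0 · -1 = 1
  Term 1 contributes 2 + 1 · -1 = 1
  Term 2 contributes 10 + 2 · -1 = 8
p(-1) = ⊕ of these = min[1, 1, 8] = 1.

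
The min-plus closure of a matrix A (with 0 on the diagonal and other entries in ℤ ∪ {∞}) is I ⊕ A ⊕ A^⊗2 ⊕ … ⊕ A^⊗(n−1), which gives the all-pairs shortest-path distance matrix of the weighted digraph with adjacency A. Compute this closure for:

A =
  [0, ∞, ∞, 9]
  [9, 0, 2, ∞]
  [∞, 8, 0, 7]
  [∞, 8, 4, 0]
Closure =
  [0, 17, 13, 9]
  [9, 0, 2, 9]
  [17, 8, 0, 7]
  [17, 8, 4, 0]

This is the Floyd-Warshall all-pairs shortest-path computation. For each intermediate vertex k = 0, 1, …, 3, update dist[i][j] ← min(dist[i][j], dist[i][k] + dist[k][j]). The final matrix gives, for each (i, j), the minimum total weight of any directed path from i to j (possibly empty when i = j).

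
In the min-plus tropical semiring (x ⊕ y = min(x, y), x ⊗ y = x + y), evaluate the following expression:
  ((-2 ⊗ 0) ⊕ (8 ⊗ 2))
((-2 ⊗ 0) ⊕ (8 ⊗ 2)) = -2

Expand innermost to outermost. Recall ⊕ takes the minimum of its arguments and ⊗ takes their sum. Working out the expression ((-2 ⊗ 0) ⊕ (8 ⊗ 2)) gives -2.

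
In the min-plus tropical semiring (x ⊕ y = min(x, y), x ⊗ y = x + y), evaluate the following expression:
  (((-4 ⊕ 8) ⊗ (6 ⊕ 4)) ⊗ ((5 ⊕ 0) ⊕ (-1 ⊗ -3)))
(((-4 ⊕ 8) ⊗ (6 ⊕ 4)) ⊗ ((5 ⊕ 0) ⊕ (-1 ⊗ -3))) = -4

Expand innermost to outermost. Recall ⊕ takes the minimum of its arguments and ⊗ takes their sum. Working out the expression (((-4 ⊕ 8) ⊗ (6 ⊕ 4)) ⊗ ((5 ⊕ 0) ⊕ (-1 ⊗ -3))) gives -4.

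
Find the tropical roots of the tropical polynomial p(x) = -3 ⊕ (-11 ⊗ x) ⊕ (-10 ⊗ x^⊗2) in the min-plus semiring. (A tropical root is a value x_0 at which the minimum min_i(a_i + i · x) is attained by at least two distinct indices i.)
Roots: {-1, 8}

Each tropical root is a break point of the lower envelope of the lines y = a_i + i · x (there are 3 lines, with slopes 0, 1, ..., 2). Only the lines that attain the minimum somewhere contribute to roots; other lines are dominated. Here the surviving (envelope) indices are i = 2, i = 1, i = 0.
Intersections between consecutive envelope lines give the roots: for adjacent envelope indices i < j the intersection is x = (a_i − a_j) / (j − i). Reading off the sorted break points: {-1, 8}.
Verification: at each break x_0, at least two indices attain the minimum of min_i(a_i + i · x_0).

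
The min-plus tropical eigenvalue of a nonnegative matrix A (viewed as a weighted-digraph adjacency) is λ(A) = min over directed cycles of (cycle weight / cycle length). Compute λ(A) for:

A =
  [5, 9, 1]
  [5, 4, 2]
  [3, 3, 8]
λ(A) = 2

Enumerate directed cycles and compute their means (weight / length). Sample:
  cycle 0 → 0: weight = 5, length = 1, mean = 5/1 ≈ 5.000
  cycle 1 → 1: weight = 4, length = 1, mean = 4/1 ≈ 4.000
  cycle 2 → 2: weight = 8, length = 1, mean = 8/1 ≈ 8.000
  cycle 0 → 1 → 0: weight = 14, length = 2, mean = 14/2 ≈ 7.000
  cycle 0 → 2 → 0: weight = 4, length = 2, mean = 4/2 ≈ 2.000
  cycle 1 → 0 → 1: weight = 14, length = 2, mean = 14/2 ≈ 7.000
Minimum mean = 2.000, attained e.g. along the cycle 0 → 2 → 0 with weight 4 and length 2. So λ(A) = 4/2 = 2.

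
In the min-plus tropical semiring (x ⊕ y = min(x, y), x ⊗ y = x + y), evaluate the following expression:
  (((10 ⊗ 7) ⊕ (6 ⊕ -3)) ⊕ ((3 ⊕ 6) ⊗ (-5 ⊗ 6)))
(((10 ⊗ 7) ⊕ (6 ⊕ -3)) ⊕ ((3 ⊕ 6) ⊗ (-5 ⊗ 6))) = -3

Expand innermost to outermost. Recall ⊕ takes the minimum of its arguments and ⊗ takes their sum. Working out the expression (((10 ⊗ 7) ⊕ (6 ⊕ -3)) ⊕ ((3 ⊕ 6) ⊗ (-5 ⊗ 6))) gives -3.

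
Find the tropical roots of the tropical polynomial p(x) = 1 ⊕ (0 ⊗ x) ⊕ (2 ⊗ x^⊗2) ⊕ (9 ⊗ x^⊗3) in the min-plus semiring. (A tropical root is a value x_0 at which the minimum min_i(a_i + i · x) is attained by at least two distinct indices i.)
Roots: {-7, -2, 1}

Each tropical root is a break point of the lower envelope of the lines y = a_i + i · x (there are 4 lines, with slopes 0, 1, ..., 3). Only the lines that attain the minimum somewhere contribute to roots; other lines are dominated. Here the surviving (envelope) indices are i = 3, i = 2, i = 1, i = 0.
Intersections between consecutive envelope lines give the roots: for adjacent envelope indices i < j the intersection is x = (a_i − a_j) / (j − i). Reading off the sorted break points: {-7, -2, 1}.
Verification: at each break x_0, at least two indices attain the minimum of min_i(a_i + i · x_0).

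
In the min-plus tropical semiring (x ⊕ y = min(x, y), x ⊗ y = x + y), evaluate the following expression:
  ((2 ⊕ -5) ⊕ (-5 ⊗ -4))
((2 ⊕ -5) ⊕ (-5 ⊗ -4)) = -9

Expand innermost to outermost. Recall ⊕ takes the minimum of its arguments and ⊗ takes their sum. Working out the expression ((2 ⊕ -5) ⊕ (-5 ⊗ -4)) gives -9.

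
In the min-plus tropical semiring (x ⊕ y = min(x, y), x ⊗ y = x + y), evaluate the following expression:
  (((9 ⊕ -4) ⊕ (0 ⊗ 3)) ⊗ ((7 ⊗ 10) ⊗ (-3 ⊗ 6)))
(((9 ⊕ -4) ⊕ (0 ⊗ 3)) ⊗ ((7 ⊗ 10) ⊗ (-3 ⊗ 6))) = 16

Expand innermost to outermost. Recall ⊕ takes the minimum of its arguments and ⊗ takes their sum. Working out the expression (((9 ⊕ -4) ⊕ (0 ⊗ 3)) ⊗ ((7 ⊗ 10) ⊗ (-3 ⊗ 6))) gives 16.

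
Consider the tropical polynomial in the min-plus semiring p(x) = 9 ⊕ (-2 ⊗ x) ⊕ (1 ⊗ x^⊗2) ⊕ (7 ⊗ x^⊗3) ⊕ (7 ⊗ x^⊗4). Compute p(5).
p(5) = 3

A tropical monomial a ⊗ x^⊗i evaluates to a + i · x. Evaluating each term at x = 5:
  Term 0 contributes 9 + 0 · 5 = 9
  Term 1 contributes -2 + 1 · 5 = 3
  Term 2 contributes 1 + 2 · 5 = 11
  Term 3 contributes 7 + 3 · 5 = 22
  Term 4 contributes 7 + 4 · 5 = 27
p(5) = ⊕ of these = min[9, 3, 11, 22, 27] = 3.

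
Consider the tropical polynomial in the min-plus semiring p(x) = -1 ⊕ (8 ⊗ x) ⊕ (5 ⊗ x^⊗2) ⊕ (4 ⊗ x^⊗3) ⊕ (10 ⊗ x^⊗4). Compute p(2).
p(2) = -1

A tropical monomial a ⊗ x^⊗i evaluates to a + i · x. Evaluating each term at x = 2:
  Term 0 contributes -1 + 0 · 2 = -1
  Term 1 contributes 8 + 1 · 2 = 10
  Term 2 contributes 5 + 2 · 2 = 9
  Term 3 contributes 4 + 3 · 2 = 10
  Term 4 contributes 10 + 4 · 2 = 18
p(2) = ⊕ of these = min[-1, 10, 9, 10, 18] = -1.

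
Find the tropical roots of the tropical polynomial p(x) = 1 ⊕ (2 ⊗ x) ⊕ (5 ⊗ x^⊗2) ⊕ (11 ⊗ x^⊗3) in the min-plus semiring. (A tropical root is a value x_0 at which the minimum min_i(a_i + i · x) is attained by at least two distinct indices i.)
Roots: {-6, -3, -1}

Each tropical root is a break point of the lower envelope of the lines y = a_i + i · x (there are 4 lines, with slopes 0, 1, ..., 3). Only the lines that attain the minimum somewhere contribute to roots; other lines are dominated. Here the surviving (envelope) indices are i = 3, i = 2, i = 1, i = 0.
Intersections between consecutive envelope lines give the roots: for adjacent envelope indices i < j the intersection is x = (a_i − a_j) / (j − i). Reading off the sorted break points: {-6, -3, -1}.
Verification: at each break x_0, at least two indices attain the minimum of min_i(a_i + i · x_0).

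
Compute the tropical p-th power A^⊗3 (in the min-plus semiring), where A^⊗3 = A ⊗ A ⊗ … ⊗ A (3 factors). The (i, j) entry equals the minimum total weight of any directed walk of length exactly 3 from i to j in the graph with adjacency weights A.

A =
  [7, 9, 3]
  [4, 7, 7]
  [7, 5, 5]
A^⊗3 =
  [12, 13, 13]
  [14, 12, 12]
  [14, 15, 12]

Each entry (A^⊗3)_ij equals the minimum over all length-3 walks i = v_0 → v_1 → … → v_3 = j of Σ_t A[v_t][v_{t+1}]. For example, for (i, j) = (0, 2) we minimise over 9 possible intermediate vertex sequences; the minimum is 13, attained along the walk 0 → 2 → 0 → 2.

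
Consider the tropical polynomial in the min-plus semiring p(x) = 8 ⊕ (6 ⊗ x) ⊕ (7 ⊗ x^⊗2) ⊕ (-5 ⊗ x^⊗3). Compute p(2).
p(2) = 1

A tropical monomial a ⊗ x^⊗i evaluates to a + i · x. Evaluating each term at x = 2:
  Term 0 contributes 8 + 0 · 2 = 8
  Term 1 contributes 6 + 1 · 2 = 8
  Term 2 contributes 7 + 2 · 2 = 11
  Term 3 contributes -5 + 3 · 2 = 1
p(2) = ⊕ of these = min[8, 8, 11, 1] = 1.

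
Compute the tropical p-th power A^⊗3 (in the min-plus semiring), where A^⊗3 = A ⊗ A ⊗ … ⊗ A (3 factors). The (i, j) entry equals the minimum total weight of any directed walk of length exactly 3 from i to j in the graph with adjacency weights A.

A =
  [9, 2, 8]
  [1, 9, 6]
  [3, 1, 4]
A^⊗3 =
  [10, 5, 11]
  [4, 10, 9]
  [6, 4, 10]

Each entry (A^⊗3)_ij equals the minimum over all length-3 walks i = v_0 → v_1 → … → v_3 = j of Σ_t A[v_t][v_{t+1}]. For example, for (i, j) = (0, 2) we minimise over 9 possible intermediate vertex sequences; the minimum is 11, attained along the walk 0 → 1 → 0 → 2.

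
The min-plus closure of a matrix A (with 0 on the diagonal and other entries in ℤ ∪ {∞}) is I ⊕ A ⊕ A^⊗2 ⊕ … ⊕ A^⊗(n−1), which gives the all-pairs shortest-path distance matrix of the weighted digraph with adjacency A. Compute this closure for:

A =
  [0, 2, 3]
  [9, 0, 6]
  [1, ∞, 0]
Closure =
  [0, 2, 3]
  [7, 0, 6]
  [1, 3, 0]

This is the Floyd-Warshall all-pairs shortest-path computation. For each intermediate vertex k = 0, 1, …, 2, update dist[i][j] ← min(dist[i][j], dist[i][k] + dist[k][j]). The final matrix gives, for each (i, j), the minimum total weight of any directed path from i to j (possibly empty when i = j).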